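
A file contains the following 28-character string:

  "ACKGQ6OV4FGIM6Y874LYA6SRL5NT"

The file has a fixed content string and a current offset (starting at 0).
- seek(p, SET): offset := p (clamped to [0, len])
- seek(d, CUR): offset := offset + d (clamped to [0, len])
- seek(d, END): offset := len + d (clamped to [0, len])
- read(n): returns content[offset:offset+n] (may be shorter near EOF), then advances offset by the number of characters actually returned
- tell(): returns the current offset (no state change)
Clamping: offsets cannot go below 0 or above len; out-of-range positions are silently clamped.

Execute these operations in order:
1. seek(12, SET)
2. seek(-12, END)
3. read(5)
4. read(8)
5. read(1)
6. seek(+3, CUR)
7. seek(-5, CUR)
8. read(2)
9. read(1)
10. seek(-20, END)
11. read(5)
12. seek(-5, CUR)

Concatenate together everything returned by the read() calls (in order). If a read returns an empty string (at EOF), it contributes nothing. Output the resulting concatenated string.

After 1 (seek(12, SET)): offset=12
After 2 (seek(-12, END)): offset=16
After 3 (read(5)): returned '74LYA', offset=21
After 4 (read(8)): returned '6SRL5NT', offset=28
After 5 (read(1)): returned '', offset=28
After 6 (seek(+3, CUR)): offset=28
After 7 (seek(-5, CUR)): offset=23
After 8 (read(2)): returned 'RL', offset=25
After 9 (read(1)): returned '5', offset=26
After 10 (seek(-20, END)): offset=8
After 11 (read(5)): returned '4FGIM', offset=13
After 12 (seek(-5, CUR)): offset=8

Answer: 74LYA6SRL5NTRL54FGIM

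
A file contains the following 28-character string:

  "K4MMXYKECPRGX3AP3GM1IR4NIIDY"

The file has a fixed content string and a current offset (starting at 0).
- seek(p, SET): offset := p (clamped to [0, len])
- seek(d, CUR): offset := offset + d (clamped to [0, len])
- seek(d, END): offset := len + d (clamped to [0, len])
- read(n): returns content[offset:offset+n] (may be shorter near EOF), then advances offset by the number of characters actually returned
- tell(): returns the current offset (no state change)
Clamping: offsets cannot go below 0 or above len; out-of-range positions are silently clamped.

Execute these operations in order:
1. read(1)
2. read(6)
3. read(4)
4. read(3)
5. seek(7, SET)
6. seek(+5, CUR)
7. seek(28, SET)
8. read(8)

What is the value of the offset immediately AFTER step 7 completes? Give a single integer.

After 1 (read(1)): returned 'K', offset=1
After 2 (read(6)): returned '4MMXYK', offset=7
After 3 (read(4)): returned 'ECPR', offset=11
After 4 (read(3)): returned 'GX3', offset=14
After 5 (seek(7, SET)): offset=7
After 6 (seek(+5, CUR)): offset=12
After 7 (seek(28, SET)): offset=28

Answer: 28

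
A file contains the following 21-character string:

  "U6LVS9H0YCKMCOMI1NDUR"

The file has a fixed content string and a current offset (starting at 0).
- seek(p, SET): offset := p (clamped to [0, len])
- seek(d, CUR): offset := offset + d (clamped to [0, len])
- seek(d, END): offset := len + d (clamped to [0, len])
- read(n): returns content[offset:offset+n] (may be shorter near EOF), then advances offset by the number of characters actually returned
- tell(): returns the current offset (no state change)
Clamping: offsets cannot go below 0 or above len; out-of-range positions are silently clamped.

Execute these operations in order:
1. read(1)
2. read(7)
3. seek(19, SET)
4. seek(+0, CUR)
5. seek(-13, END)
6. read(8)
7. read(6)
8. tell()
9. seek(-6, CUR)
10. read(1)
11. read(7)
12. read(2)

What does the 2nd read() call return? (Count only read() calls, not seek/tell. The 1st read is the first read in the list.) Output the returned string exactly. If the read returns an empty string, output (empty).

Answer: 6LVS9H0

Derivation:
After 1 (read(1)): returned 'U', offset=1
After 2 (read(7)): returned '6LVS9H0', offset=8
After 3 (seek(19, SET)): offset=19
After 4 (seek(+0, CUR)): offset=19
After 5 (seek(-13, END)): offset=8
After 6 (read(8)): returned 'YCKMCOMI', offset=16
After 7 (read(6)): returned '1NDUR', offset=21
After 8 (tell()): offset=21
After 9 (seek(-6, CUR)): offset=15
After 10 (read(1)): returned 'I', offset=16
After 11 (read(7)): returned '1NDUR', offset=21
After 12 (read(2)): returned '', offset=21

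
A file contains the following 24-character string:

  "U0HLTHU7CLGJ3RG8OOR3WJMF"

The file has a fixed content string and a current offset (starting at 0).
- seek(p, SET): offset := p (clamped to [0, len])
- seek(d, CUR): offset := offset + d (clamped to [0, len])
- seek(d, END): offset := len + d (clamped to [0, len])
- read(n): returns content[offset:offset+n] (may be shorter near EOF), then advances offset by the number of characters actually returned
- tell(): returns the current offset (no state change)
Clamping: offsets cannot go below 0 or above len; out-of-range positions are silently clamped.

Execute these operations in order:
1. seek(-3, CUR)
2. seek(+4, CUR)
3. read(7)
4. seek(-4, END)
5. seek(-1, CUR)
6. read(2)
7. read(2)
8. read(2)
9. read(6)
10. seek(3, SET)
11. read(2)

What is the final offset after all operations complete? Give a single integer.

Answer: 5

Derivation:
After 1 (seek(-3, CUR)): offset=0
After 2 (seek(+4, CUR)): offset=4
After 3 (read(7)): returned 'THU7CLG', offset=11
After 4 (seek(-4, END)): offset=20
After 5 (seek(-1, CUR)): offset=19
After 6 (read(2)): returned '3W', offset=21
After 7 (read(2)): returned 'JM', offset=23
After 8 (read(2)): returned 'F', offset=24
After 9 (read(6)): returned '', offset=24
After 10 (seek(3, SET)): offset=3
After 11 (read(2)): returned 'LT', offset=5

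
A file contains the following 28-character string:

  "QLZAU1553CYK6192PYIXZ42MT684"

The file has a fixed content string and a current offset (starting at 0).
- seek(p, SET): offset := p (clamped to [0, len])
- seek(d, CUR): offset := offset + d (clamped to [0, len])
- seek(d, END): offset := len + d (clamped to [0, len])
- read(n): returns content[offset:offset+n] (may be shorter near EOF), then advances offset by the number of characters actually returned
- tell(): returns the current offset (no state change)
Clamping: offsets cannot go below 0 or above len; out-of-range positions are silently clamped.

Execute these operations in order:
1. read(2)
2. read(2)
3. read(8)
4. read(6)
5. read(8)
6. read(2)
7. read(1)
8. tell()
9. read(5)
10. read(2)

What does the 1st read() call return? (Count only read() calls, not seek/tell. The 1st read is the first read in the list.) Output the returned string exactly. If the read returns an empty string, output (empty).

Answer: QL

Derivation:
After 1 (read(2)): returned 'QL', offset=2
After 2 (read(2)): returned 'ZA', offset=4
After 3 (read(8)): returned 'U1553CYK', offset=12
After 4 (read(6)): returned '6192PY', offset=18
After 5 (read(8)): returned 'IXZ42MT6', offset=26
After 6 (read(2)): returned '84', offset=28
After 7 (read(1)): returned '', offset=28
After 8 (tell()): offset=28
After 9 (read(5)): returned '', offset=28
After 10 (read(2)): returned '', offset=28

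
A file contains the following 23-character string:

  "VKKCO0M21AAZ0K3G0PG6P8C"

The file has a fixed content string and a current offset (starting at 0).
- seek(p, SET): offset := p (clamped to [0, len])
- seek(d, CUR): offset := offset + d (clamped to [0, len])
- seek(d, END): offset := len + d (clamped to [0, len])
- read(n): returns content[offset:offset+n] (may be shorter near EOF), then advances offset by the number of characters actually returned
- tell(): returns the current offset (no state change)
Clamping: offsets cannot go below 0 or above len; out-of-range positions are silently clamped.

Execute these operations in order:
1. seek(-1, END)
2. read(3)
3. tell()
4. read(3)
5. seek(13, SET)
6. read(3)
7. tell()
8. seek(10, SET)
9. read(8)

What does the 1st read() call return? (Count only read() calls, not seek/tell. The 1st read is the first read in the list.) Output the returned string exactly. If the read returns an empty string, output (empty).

Answer: C

Derivation:
After 1 (seek(-1, END)): offset=22
After 2 (read(3)): returned 'C', offset=23
After 3 (tell()): offset=23
After 4 (read(3)): returned '', offset=23
After 5 (seek(13, SET)): offset=13
After 6 (read(3)): returned 'K3G', offset=16
After 7 (tell()): offset=16
After 8 (seek(10, SET)): offset=10
After 9 (read(8)): returned 'AZ0K3G0P', offset=18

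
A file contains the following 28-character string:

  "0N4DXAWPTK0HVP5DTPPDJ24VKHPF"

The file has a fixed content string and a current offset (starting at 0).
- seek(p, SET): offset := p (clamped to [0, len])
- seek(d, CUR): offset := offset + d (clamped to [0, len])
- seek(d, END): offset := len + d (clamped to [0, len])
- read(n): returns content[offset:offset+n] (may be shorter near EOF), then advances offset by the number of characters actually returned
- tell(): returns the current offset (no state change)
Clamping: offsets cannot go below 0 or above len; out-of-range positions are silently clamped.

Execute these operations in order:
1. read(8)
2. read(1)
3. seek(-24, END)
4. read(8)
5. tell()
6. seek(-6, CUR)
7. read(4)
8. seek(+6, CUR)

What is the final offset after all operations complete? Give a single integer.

After 1 (read(8)): returned '0N4DXAWP', offset=8
After 2 (read(1)): returned 'T', offset=9
After 3 (seek(-24, END)): offset=4
After 4 (read(8)): returned 'XAWPTK0H', offset=12
After 5 (tell()): offset=12
After 6 (seek(-6, CUR)): offset=6
After 7 (read(4)): returned 'WPTK', offset=10
After 8 (seek(+6, CUR)): offset=16

Answer: 16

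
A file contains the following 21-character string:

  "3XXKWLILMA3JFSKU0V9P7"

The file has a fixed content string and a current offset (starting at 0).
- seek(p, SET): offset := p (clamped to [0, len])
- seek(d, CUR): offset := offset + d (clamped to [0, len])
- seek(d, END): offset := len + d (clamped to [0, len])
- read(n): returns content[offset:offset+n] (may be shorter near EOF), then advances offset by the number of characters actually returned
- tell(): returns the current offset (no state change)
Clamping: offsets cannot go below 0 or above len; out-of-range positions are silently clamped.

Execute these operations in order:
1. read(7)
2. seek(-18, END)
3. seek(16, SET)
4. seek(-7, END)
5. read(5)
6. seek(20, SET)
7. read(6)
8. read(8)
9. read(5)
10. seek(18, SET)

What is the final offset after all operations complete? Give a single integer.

After 1 (read(7)): returned '3XXKWLI', offset=7
After 2 (seek(-18, END)): offset=3
After 3 (seek(16, SET)): offset=16
After 4 (seek(-7, END)): offset=14
After 5 (read(5)): returned 'KU0V9', offset=19
After 6 (seek(20, SET)): offset=20
After 7 (read(6)): returned '7', offset=21
After 8 (read(8)): returned '', offset=21
After 9 (read(5)): returned '', offset=21
After 10 (seek(18, SET)): offset=18

Answer: 18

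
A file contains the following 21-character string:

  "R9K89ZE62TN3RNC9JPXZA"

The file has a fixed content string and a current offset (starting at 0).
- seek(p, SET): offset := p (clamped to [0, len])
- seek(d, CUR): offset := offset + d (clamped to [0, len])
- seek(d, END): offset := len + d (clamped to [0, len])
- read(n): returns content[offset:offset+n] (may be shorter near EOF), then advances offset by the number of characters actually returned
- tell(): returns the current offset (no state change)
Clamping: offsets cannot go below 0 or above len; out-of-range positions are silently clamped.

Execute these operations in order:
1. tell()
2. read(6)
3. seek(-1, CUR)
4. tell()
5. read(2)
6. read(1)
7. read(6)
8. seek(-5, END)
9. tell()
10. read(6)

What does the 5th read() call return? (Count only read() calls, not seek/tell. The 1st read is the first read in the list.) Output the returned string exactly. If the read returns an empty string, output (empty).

After 1 (tell()): offset=0
After 2 (read(6)): returned 'R9K89Z', offset=6
After 3 (seek(-1, CUR)): offset=5
After 4 (tell()): offset=5
After 5 (read(2)): returned 'ZE', offset=7
After 6 (read(1)): returned '6', offset=8
After 7 (read(6)): returned '2TN3RN', offset=14
After 8 (seek(-5, END)): offset=16
After 9 (tell()): offset=16
After 10 (read(6)): returned 'JPXZA', offset=21

Answer: JPXZA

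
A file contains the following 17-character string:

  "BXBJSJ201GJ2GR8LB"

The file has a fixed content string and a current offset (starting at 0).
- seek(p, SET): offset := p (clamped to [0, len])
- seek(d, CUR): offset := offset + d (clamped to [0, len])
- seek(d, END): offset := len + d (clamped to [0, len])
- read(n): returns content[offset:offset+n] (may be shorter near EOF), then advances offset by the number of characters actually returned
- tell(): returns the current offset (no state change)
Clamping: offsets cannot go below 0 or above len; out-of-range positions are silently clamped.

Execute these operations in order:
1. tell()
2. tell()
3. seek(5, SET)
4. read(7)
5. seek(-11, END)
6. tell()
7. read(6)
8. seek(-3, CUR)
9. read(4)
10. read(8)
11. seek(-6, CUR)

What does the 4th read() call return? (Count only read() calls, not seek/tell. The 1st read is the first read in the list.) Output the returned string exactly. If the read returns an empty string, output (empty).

After 1 (tell()): offset=0
After 2 (tell()): offset=0
After 3 (seek(5, SET)): offset=5
After 4 (read(7)): returned 'J201GJ2', offset=12
After 5 (seek(-11, END)): offset=6
After 6 (tell()): offset=6
After 7 (read(6)): returned '201GJ2', offset=12
After 8 (seek(-3, CUR)): offset=9
After 9 (read(4)): returned 'GJ2G', offset=13
After 10 (read(8)): returned 'R8LB', offset=17
After 11 (seek(-6, CUR)): offset=11

Answer: R8LB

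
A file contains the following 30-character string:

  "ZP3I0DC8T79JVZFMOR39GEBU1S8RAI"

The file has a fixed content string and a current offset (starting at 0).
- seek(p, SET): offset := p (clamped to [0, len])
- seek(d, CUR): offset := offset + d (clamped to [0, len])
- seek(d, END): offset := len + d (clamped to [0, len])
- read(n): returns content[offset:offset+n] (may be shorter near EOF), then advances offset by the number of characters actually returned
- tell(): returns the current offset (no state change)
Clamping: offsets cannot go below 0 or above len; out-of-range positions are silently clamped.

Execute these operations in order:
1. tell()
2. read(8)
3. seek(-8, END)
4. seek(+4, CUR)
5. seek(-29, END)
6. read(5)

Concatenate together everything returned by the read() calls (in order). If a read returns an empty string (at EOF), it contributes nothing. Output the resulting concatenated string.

After 1 (tell()): offset=0
After 2 (read(8)): returned 'ZP3I0DC8', offset=8
After 3 (seek(-8, END)): offset=22
After 4 (seek(+4, CUR)): offset=26
After 5 (seek(-29, END)): offset=1
After 6 (read(5)): returned 'P3I0D', offset=6

Answer: ZP3I0DC8P3I0D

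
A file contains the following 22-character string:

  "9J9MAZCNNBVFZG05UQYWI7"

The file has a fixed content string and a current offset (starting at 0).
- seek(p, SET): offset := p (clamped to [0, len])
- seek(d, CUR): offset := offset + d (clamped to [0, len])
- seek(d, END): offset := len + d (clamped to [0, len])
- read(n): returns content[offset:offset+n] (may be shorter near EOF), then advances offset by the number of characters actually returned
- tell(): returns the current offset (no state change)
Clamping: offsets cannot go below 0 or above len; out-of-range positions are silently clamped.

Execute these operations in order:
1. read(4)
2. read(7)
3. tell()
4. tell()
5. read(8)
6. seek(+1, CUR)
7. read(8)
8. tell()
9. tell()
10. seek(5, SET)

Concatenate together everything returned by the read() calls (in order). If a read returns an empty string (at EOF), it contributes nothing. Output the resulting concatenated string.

After 1 (read(4)): returned '9J9M', offset=4
After 2 (read(7)): returned 'AZCNNBV', offset=11
After 3 (tell()): offset=11
After 4 (tell()): offset=11
After 5 (read(8)): returned 'FZG05UQY', offset=19
After 6 (seek(+1, CUR)): offset=20
After 7 (read(8)): returned 'I7', offset=22
After 8 (tell()): offset=22
After 9 (tell()): offset=22
After 10 (seek(5, SET)): offset=5

Answer: 9J9MAZCNNBVFZG05UQYI7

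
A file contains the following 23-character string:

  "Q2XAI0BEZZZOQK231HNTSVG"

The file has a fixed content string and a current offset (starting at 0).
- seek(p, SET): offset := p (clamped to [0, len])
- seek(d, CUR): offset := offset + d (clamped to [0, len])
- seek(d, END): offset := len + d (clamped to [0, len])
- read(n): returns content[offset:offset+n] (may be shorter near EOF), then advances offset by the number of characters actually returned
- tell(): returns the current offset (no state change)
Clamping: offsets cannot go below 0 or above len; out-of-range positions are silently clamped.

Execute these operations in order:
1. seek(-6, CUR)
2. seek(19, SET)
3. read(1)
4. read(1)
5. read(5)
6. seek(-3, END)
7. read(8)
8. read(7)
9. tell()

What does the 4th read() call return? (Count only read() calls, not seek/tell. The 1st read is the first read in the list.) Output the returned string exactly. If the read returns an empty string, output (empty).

After 1 (seek(-6, CUR)): offset=0
After 2 (seek(19, SET)): offset=19
After 3 (read(1)): returned 'T', offset=20
After 4 (read(1)): returned 'S', offset=21
After 5 (read(5)): returned 'VG', offset=23
After 6 (seek(-3, END)): offset=20
After 7 (read(8)): returned 'SVG', offset=23
After 8 (read(7)): returned '', offset=23
After 9 (tell()): offset=23

Answer: SVG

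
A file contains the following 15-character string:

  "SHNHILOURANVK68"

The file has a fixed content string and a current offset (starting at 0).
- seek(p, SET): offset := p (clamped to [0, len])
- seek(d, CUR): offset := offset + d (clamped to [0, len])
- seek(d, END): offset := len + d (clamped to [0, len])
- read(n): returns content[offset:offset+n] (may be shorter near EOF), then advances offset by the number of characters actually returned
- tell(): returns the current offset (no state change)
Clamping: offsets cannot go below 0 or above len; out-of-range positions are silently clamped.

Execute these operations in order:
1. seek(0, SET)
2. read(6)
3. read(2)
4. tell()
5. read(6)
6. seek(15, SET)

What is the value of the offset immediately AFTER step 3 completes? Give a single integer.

After 1 (seek(0, SET)): offset=0
After 2 (read(6)): returned 'SHNHIL', offset=6
After 3 (read(2)): returned 'OU', offset=8

Answer: 8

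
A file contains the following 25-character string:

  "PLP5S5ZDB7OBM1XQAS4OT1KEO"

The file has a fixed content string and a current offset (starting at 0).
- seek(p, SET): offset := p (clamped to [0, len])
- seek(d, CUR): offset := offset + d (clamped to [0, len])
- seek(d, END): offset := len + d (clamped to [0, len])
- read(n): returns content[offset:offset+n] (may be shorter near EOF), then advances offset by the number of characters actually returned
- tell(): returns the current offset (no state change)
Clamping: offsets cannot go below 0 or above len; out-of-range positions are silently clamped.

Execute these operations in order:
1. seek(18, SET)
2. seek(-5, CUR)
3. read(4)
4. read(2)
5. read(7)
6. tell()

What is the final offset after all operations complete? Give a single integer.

After 1 (seek(18, SET)): offset=18
After 2 (seek(-5, CUR)): offset=13
After 3 (read(4)): returned '1XQA', offset=17
After 4 (read(2)): returned 'S4', offset=19
After 5 (read(7)): returned 'OT1KEO', offset=25
After 6 (tell()): offset=25

Answer: 25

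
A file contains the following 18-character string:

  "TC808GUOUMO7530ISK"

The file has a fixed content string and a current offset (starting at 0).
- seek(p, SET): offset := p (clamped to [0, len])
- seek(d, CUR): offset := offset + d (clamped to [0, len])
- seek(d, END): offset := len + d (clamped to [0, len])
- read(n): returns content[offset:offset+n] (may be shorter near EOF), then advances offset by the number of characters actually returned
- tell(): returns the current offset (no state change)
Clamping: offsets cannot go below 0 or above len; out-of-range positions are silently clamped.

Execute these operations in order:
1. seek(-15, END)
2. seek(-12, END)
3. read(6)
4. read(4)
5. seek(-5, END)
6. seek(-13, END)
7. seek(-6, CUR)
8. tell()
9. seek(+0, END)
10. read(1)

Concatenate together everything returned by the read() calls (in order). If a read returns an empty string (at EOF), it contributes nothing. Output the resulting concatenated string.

After 1 (seek(-15, END)): offset=3
After 2 (seek(-12, END)): offset=6
After 3 (read(6)): returned 'UOUMO7', offset=12
After 4 (read(4)): returned '530I', offset=16
After 5 (seek(-5, END)): offset=13
After 6 (seek(-13, END)): offset=5
After 7 (seek(-6, CUR)): offset=0
After 8 (tell()): offset=0
After 9 (seek(+0, END)): offset=18
After 10 (read(1)): returned '', offset=18

Answer: UOUMO7530I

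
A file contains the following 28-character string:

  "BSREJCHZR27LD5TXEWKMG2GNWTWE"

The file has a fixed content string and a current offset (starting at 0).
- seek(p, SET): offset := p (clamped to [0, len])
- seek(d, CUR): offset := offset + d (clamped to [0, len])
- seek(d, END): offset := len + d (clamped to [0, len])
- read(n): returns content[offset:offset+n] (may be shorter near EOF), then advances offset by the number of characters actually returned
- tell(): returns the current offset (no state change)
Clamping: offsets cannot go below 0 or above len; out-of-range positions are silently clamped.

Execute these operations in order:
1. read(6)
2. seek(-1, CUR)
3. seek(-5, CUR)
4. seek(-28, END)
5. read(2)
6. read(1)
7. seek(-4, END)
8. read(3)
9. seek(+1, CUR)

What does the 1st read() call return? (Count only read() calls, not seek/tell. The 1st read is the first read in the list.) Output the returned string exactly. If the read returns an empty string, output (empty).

After 1 (read(6)): returned 'BSREJC', offset=6
After 2 (seek(-1, CUR)): offset=5
After 3 (seek(-5, CUR)): offset=0
After 4 (seek(-28, END)): offset=0
After 5 (read(2)): returned 'BS', offset=2
After 6 (read(1)): returned 'R', offset=3
After 7 (seek(-4, END)): offset=24
After 8 (read(3)): returned 'WTW', offset=27
After 9 (seek(+1, CUR)): offset=28

Answer: BSREJC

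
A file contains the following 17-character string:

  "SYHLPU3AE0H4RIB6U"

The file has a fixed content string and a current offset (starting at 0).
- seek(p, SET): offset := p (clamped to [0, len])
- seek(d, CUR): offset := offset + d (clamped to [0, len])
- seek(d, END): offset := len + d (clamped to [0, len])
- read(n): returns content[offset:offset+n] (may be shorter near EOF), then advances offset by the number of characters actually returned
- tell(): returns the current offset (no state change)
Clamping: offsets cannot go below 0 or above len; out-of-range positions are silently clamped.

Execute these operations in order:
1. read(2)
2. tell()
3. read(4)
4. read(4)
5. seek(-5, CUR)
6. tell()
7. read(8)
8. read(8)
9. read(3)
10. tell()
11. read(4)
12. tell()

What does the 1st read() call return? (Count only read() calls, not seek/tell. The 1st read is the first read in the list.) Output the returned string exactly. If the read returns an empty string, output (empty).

Answer: SY

Derivation:
After 1 (read(2)): returned 'SY', offset=2
After 2 (tell()): offset=2
After 3 (read(4)): returned 'HLPU', offset=6
After 4 (read(4)): returned '3AE0', offset=10
After 5 (seek(-5, CUR)): offset=5
After 6 (tell()): offset=5
After 7 (read(8)): returned 'U3AE0H4R', offset=13
After 8 (read(8)): returned 'IB6U', offset=17
After 9 (read(3)): returned '', offset=17
After 10 (tell()): offset=17
After 11 (read(4)): returned '', offset=17
After 12 (tell()): offset=17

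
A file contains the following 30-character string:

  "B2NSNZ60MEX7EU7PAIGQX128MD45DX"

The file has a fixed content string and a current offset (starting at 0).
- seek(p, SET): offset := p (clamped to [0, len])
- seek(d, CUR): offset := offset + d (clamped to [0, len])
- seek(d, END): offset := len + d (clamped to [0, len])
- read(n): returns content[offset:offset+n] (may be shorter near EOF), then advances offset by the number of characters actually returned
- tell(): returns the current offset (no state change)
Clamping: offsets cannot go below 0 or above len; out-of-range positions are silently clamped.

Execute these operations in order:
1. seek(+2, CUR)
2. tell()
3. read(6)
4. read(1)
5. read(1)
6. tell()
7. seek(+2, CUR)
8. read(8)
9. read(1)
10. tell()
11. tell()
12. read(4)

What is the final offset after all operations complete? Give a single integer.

Answer: 25

Derivation:
After 1 (seek(+2, CUR)): offset=2
After 2 (tell()): offset=2
After 3 (read(6)): returned 'NSNZ60', offset=8
After 4 (read(1)): returned 'M', offset=9
After 5 (read(1)): returned 'E', offset=10
After 6 (tell()): offset=10
After 7 (seek(+2, CUR)): offset=12
After 8 (read(8)): returned 'EU7PAIGQ', offset=20
After 9 (read(1)): returned 'X', offset=21
After 10 (tell()): offset=21
After 11 (tell()): offset=21
After 12 (read(4)): returned '128M', offset=25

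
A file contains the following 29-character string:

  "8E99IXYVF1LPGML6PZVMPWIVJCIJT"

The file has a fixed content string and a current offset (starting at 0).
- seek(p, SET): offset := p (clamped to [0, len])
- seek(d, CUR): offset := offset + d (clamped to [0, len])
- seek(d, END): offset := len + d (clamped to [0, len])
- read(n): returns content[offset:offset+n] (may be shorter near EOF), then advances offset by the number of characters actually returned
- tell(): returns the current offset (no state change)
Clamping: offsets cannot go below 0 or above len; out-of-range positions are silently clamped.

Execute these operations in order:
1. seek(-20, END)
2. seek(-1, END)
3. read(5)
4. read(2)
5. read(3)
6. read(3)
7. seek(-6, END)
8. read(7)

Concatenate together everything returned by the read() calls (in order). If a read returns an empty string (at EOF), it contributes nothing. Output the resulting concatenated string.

After 1 (seek(-20, END)): offset=9
After 2 (seek(-1, END)): offset=28
After 3 (read(5)): returned 'T', offset=29
After 4 (read(2)): returned '', offset=29
After 5 (read(3)): returned '', offset=29
After 6 (read(3)): returned '', offset=29
After 7 (seek(-6, END)): offset=23
After 8 (read(7)): returned 'VJCIJT', offset=29

Answer: TVJCIJT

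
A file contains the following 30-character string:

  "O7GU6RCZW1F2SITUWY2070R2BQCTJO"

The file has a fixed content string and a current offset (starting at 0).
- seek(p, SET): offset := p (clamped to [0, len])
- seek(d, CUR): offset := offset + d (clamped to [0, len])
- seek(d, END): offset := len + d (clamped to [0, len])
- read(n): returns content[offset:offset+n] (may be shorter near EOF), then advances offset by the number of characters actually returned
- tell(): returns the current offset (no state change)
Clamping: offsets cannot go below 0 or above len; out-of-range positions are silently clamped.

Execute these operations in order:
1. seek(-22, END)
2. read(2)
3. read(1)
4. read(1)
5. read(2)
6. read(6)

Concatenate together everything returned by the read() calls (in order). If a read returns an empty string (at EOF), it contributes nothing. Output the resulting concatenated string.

Answer: W1F2SITUWY20

Derivation:
After 1 (seek(-22, END)): offset=8
After 2 (read(2)): returned 'W1', offset=10
After 3 (read(1)): returned 'F', offset=11
After 4 (read(1)): returned '2', offset=12
After 5 (read(2)): returned 'SI', offset=14
After 6 (read(6)): returned 'TUWY20', offset=20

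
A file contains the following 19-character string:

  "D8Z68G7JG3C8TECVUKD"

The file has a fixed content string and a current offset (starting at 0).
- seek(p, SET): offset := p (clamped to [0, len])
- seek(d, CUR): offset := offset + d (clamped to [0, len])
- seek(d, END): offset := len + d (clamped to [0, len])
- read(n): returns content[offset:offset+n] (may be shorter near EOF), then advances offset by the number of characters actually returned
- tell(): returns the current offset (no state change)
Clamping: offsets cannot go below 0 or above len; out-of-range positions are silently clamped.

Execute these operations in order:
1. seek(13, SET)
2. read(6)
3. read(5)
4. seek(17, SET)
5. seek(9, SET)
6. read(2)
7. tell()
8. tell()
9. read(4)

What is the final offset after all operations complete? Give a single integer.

After 1 (seek(13, SET)): offset=13
After 2 (read(6)): returned 'ECVUKD', offset=19
After 3 (read(5)): returned '', offset=19
After 4 (seek(17, SET)): offset=17
After 5 (seek(9, SET)): offset=9
After 6 (read(2)): returned '3C', offset=11
After 7 (tell()): offset=11
After 8 (tell()): offset=11
After 9 (read(4)): returned '8TEC', offset=15

Answer: 15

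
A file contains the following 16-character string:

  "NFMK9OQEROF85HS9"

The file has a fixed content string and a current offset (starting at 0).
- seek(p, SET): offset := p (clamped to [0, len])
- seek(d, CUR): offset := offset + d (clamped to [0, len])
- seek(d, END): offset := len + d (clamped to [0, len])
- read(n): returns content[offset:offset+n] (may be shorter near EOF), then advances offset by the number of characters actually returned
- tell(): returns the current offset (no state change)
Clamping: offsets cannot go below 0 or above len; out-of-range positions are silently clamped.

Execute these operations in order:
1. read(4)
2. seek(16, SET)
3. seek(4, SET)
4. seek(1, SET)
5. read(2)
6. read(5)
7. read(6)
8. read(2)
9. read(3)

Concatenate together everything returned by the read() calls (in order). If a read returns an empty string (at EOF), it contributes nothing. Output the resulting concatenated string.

After 1 (read(4)): returned 'NFMK', offset=4
After 2 (seek(16, SET)): offset=16
After 3 (seek(4, SET)): offset=4
After 4 (seek(1, SET)): offset=1
After 5 (read(2)): returned 'FM', offset=3
After 6 (read(5)): returned 'K9OQE', offset=8
After 7 (read(6)): returned 'ROF85H', offset=14
After 8 (read(2)): returned 'S9', offset=16
After 9 (read(3)): returned '', offset=16

Answer: NFMKFMK9OQEROF85HS9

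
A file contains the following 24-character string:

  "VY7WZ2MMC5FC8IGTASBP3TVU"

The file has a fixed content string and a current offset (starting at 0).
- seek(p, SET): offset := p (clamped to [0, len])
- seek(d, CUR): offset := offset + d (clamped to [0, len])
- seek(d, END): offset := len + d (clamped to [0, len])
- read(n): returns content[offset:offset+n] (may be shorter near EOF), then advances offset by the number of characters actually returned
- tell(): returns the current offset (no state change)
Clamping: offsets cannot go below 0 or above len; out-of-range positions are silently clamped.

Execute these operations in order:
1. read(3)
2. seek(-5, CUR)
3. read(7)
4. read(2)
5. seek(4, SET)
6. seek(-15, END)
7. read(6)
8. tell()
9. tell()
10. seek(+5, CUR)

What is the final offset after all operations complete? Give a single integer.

After 1 (read(3)): returned 'VY7', offset=3
After 2 (seek(-5, CUR)): offset=0
After 3 (read(7)): returned 'VY7WZ2M', offset=7
After 4 (read(2)): returned 'MC', offset=9
After 5 (seek(4, SET)): offset=4
After 6 (seek(-15, END)): offset=9
After 7 (read(6)): returned '5FC8IG', offset=15
After 8 (tell()): offset=15
After 9 (tell()): offset=15
After 10 (seek(+5, CUR)): offset=20

Answer: 20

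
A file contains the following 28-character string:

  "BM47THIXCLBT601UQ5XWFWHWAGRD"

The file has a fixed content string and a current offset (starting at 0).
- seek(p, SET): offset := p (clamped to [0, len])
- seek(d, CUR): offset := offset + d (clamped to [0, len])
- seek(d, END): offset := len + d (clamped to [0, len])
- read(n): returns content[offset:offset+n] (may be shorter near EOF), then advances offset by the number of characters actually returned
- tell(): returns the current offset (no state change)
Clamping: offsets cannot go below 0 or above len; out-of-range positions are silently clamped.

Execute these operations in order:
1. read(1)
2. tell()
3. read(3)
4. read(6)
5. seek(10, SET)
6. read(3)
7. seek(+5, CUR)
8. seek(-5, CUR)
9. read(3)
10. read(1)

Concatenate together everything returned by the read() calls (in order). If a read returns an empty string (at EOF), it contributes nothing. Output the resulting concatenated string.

After 1 (read(1)): returned 'B', offset=1
After 2 (tell()): offset=1
After 3 (read(3)): returned 'M47', offset=4
After 4 (read(6)): returned 'THIXCL', offset=10
After 5 (seek(10, SET)): offset=10
After 6 (read(3)): returned 'BT6', offset=13
After 7 (seek(+5, CUR)): offset=18
After 8 (seek(-5, CUR)): offset=13
After 9 (read(3)): returned '01U', offset=16
After 10 (read(1)): returned 'Q', offset=17

Answer: BM47THIXCLBT601UQ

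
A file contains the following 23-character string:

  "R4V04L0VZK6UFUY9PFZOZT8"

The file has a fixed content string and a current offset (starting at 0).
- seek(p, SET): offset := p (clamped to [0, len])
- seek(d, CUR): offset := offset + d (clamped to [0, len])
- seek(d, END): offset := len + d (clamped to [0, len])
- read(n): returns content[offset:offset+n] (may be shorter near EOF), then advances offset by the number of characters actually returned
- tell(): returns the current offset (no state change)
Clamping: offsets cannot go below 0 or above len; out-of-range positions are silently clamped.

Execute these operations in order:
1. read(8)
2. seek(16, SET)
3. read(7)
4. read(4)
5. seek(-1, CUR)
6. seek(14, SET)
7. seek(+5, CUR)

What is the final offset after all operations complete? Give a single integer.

Answer: 19

Derivation:
After 1 (read(8)): returned 'R4V04L0V', offset=8
After 2 (seek(16, SET)): offset=16
After 3 (read(7)): returned 'PFZOZT8', offset=23
After 4 (read(4)): returned '', offset=23
After 5 (seek(-1, CUR)): offset=22
After 6 (seek(14, SET)): offset=14
After 7 (seek(+5, CUR)): offset=19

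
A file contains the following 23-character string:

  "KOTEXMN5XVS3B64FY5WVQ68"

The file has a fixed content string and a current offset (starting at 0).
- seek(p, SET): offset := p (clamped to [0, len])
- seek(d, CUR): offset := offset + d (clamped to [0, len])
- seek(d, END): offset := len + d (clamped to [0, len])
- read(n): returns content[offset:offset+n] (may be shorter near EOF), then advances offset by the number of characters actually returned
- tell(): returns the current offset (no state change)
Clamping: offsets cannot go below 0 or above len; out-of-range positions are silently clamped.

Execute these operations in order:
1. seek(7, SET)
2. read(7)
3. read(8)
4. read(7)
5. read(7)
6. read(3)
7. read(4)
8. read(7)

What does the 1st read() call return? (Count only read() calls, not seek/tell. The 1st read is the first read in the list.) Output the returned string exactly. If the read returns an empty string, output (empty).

Answer: 5XVS3B6

Derivation:
After 1 (seek(7, SET)): offset=7
After 2 (read(7)): returned '5XVS3B6', offset=14
After 3 (read(8)): returned '4FY5WVQ6', offset=22
After 4 (read(7)): returned '8', offset=23
After 5 (read(7)): returned '', offset=23
After 6 (read(3)): returned '', offset=23
After 7 (read(4)): returned '', offset=23
After 8 (read(7)): returned '', offset=23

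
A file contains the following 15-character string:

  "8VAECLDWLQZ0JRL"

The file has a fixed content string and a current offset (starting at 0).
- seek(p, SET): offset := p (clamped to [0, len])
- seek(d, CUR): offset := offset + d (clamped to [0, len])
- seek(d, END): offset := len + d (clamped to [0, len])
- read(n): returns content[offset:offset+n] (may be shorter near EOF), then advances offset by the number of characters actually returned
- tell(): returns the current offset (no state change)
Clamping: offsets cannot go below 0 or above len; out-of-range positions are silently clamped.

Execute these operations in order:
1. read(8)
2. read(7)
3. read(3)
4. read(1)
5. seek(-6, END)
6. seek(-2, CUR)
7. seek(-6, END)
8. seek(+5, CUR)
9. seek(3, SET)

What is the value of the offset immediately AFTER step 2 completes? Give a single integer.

Answer: 15

Derivation:
After 1 (read(8)): returned '8VAECLDW', offset=8
After 2 (read(7)): returned 'LQZ0JRL', offset=15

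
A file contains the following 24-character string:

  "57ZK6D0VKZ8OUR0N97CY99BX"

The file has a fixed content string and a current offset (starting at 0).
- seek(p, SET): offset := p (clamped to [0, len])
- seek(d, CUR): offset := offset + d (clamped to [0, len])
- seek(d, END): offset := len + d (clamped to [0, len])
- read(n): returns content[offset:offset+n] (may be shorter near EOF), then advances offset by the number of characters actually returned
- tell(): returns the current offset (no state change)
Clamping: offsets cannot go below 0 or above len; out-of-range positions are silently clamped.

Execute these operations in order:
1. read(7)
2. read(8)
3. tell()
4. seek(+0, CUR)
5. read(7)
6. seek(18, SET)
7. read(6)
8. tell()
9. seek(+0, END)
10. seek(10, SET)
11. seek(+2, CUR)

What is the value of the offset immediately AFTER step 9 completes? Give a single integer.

Answer: 24

Derivation:
After 1 (read(7)): returned '57ZK6D0', offset=7
After 2 (read(8)): returned 'VKZ8OUR0', offset=15
After 3 (tell()): offset=15
After 4 (seek(+0, CUR)): offset=15
After 5 (read(7)): returned 'N97CY99', offset=22
After 6 (seek(18, SET)): offset=18
After 7 (read(6)): returned 'CY99BX', offset=24
After 8 (tell()): offset=24
After 9 (seek(+0, END)): offset=24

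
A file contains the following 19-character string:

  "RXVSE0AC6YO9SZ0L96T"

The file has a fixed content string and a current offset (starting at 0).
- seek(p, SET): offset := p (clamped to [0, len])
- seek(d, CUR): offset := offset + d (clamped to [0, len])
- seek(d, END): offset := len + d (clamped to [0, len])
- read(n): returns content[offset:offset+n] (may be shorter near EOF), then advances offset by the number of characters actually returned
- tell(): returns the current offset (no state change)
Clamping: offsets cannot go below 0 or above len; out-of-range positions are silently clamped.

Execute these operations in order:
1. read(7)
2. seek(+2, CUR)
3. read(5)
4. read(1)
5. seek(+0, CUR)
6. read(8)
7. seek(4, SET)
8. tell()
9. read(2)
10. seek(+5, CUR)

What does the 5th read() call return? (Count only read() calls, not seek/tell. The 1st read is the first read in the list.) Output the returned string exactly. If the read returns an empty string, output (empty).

After 1 (read(7)): returned 'RXVSE0A', offset=7
After 2 (seek(+2, CUR)): offset=9
After 3 (read(5)): returned 'YO9SZ', offset=14
After 4 (read(1)): returned '0', offset=15
After 5 (seek(+0, CUR)): offset=15
After 6 (read(8)): returned 'L96T', offset=19
After 7 (seek(4, SET)): offset=4
After 8 (tell()): offset=4
After 9 (read(2)): returned 'E0', offset=6
After 10 (seek(+5, CUR)): offset=11

Answer: E0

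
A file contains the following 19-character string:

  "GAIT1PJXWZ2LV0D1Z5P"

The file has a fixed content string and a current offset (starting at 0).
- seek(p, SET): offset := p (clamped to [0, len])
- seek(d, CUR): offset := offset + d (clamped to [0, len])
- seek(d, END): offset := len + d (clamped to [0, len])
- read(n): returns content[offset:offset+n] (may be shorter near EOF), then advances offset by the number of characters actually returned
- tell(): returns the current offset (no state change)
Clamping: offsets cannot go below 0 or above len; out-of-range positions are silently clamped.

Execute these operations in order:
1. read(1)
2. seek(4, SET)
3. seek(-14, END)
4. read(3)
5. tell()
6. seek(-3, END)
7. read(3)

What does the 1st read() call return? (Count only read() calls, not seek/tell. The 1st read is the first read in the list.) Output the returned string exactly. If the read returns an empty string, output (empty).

Answer: G

Derivation:
After 1 (read(1)): returned 'G', offset=1
After 2 (seek(4, SET)): offset=4
After 3 (seek(-14, END)): offset=5
After 4 (read(3)): returned 'PJX', offset=8
After 5 (tell()): offset=8
After 6 (seek(-3, END)): offset=16
After 7 (read(3)): returned 'Z5P', offset=19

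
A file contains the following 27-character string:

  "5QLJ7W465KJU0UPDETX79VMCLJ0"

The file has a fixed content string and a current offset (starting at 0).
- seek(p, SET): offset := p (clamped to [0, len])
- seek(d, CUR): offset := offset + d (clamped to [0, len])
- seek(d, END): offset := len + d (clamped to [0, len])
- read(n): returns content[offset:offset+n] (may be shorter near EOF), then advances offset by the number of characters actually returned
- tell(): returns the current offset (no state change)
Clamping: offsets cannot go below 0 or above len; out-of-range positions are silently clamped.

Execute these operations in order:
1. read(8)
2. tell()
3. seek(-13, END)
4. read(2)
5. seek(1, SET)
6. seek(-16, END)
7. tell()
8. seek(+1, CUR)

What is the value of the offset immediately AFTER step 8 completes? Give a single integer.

After 1 (read(8)): returned '5QLJ7W46', offset=8
After 2 (tell()): offset=8
After 3 (seek(-13, END)): offset=14
After 4 (read(2)): returned 'PD', offset=16
After 5 (seek(1, SET)): offset=1
After 6 (seek(-16, END)): offset=11
After 7 (tell()): offset=11
After 8 (seek(+1, CUR)): offset=12

Answer: 12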